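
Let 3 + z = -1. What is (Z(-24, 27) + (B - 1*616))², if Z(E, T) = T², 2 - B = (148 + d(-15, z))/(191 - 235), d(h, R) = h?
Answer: 26967249/1936 ≈ 13929.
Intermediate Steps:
z = -4 (z = -3 - 1 = -4)
B = 221/44 (B = 2 - (148 - 15)/(191 - 235) = 2 - 133/(-44) = 2 - 133*(-1)/44 = 2 - 1*(-133/44) = 2 + 133/44 = 221/44 ≈ 5.0227)
(Z(-24, 27) + (B - 1*616))² = (27² + (221/44 - 1*616))² = (729 + (221/44 - 616))² = (729 - 26883/44)² = (5193/44)² = 26967249/1936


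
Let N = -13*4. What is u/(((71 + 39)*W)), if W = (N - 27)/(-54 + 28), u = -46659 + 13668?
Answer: -428883/4345 ≈ -98.707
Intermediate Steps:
N = -52
u = -32991
W = 79/26 (W = (-52 - 27)/(-54 + 28) = -79/(-26) = -79*(-1/26) = 79/26 ≈ 3.0385)
u/(((71 + 39)*W)) = -32991*26/(79*(71 + 39)) = -32991/(110*(79/26)) = -32991/4345/13 = -32991*13/4345 = -428883/4345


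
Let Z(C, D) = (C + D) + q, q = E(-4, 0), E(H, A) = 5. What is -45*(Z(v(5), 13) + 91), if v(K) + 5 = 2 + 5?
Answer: -4995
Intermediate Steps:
v(K) = 2 (v(K) = -5 + (2 + 5) = -5 + 7 = 2)
q = 5
Z(C, D) = 5 + C + D (Z(C, D) = (C + D) + 5 = 5 + C + D)
-45*(Z(v(5), 13) + 91) = -45*((5 + 2 + 13) + 91) = -45*(20 + 91) = -45*111 = -4995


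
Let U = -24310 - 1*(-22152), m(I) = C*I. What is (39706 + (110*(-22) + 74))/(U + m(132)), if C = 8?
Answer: -18680/551 ≈ -33.902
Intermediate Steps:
m(I) = 8*I
U = -2158 (U = -24310 + 22152 = -2158)
(39706 + (110*(-22) + 74))/(U + m(132)) = (39706 + (110*(-22) + 74))/(-2158 + 8*132) = (39706 + (-2420 + 74))/(-2158 + 1056) = (39706 - 2346)/(-1102) = 37360*(-1/1102) = -18680/551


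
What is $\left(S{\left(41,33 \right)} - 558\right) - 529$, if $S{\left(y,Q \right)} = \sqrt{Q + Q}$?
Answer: $-1087 + \sqrt{66} \approx -1078.9$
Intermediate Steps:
$S{\left(y,Q \right)} = \sqrt{2} \sqrt{Q}$ ($S{\left(y,Q \right)} = \sqrt{2 Q} = \sqrt{2} \sqrt{Q}$)
$\left(S{\left(41,33 \right)} - 558\right) - 529 = \left(\sqrt{2} \sqrt{33} - 558\right) - 529 = \left(\sqrt{66} - 558\right) - 529 = \left(-558 + \sqrt{66}\right) - 529 = -1087 + \sqrt{66}$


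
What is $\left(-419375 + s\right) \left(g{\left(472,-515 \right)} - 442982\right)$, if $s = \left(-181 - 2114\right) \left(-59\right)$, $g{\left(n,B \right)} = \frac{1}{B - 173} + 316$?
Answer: $\frac{43242129364865}{344} \approx 1.257 \cdot 10^{11}$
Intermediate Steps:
$g{\left(n,B \right)} = 316 + \frac{1}{-173 + B}$ ($g{\left(n,B \right)} = \frac{1}{-173 + B} + 316 = 316 + \frac{1}{-173 + B}$)
$s = 135405$ ($s = \left(-181 - 2114\right) \left(-59\right) = \left(-2295\right) \left(-59\right) = 135405$)
$\left(-419375 + s\right) \left(g{\left(472,-515 \right)} - 442982\right) = \left(-419375 + 135405\right) \left(\frac{-54667 + 316 \left(-515\right)}{-173 - 515} - 442982\right) = - 283970 \left(\frac{-54667 - 162740}{-688} - 442982\right) = - 283970 \left(\left(- \frac{1}{688}\right) \left(-217407\right) - 442982\right) = - 283970 \left(\frac{217407}{688} - 442982\right) = \left(-283970\right) \left(- \frac{304554209}{688}\right) = \frac{43242129364865}{344}$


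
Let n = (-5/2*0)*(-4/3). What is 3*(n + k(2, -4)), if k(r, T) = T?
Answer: -12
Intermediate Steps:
n = 0 (n = (-5*1/2*0)*(-4*1/3) = -5/2*0*(-4/3) = 0*(-4/3) = 0)
3*(n + k(2, -4)) = 3*(0 - 4) = 3*(-4) = -12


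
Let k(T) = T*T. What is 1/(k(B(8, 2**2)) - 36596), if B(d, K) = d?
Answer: -1/36532 ≈ -2.7373e-5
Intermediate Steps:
k(T) = T**2
1/(k(B(8, 2**2)) - 36596) = 1/(8**2 - 36596) = 1/(64 - 36596) = 1/(-36532) = -1/36532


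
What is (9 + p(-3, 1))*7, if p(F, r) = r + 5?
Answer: 105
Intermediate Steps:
p(F, r) = 5 + r
(9 + p(-3, 1))*7 = (9 + (5 + 1))*7 = (9 + 6)*7 = 15*7 = 105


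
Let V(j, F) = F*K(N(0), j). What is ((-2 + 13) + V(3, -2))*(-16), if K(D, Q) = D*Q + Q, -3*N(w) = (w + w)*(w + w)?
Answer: -80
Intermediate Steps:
N(w) = -4*w²/3 (N(w) = -(w + w)*(w + w)/3 = -2*w*2*w/3 = -4*w²/3)
K(D, Q) = Q + D*Q
V(j, F) = F*j (V(j, F) = F*(j*(1 - 4/3*0²)) = F*(j*(1 - 4/3*0)) = F*(j*(1 + 0)) = F*(j*1) = F*j)
((-2 + 13) + V(3, -2))*(-16) = ((-2 + 13) - 2*3)*(-16) = (11 - 6)*(-16) = 5*(-16) = -80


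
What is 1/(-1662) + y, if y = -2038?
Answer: -3387157/1662 ≈ -2038.0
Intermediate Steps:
1/(-1662) + y = 1/(-1662) - 2038 = -1/1662 - 2038 = -3387157/1662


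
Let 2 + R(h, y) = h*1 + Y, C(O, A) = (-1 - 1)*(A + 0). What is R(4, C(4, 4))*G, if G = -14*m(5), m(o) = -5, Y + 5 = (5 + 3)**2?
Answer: 4270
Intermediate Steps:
C(O, A) = -2*A
Y = 59 (Y = -5 + (5 + 3)**2 = -5 + 8**2 = -5 + 64 = 59)
R(h, y) = 57 + h (R(h, y) = -2 + (h*1 + 59) = -2 + (h + 59) = -2 + (59 + h) = 57 + h)
G = 70 (G = -14*(-5) = 70)
R(4, C(4, 4))*G = (57 + 4)*70 = 61*70 = 4270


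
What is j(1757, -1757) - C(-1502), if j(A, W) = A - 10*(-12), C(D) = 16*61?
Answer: 901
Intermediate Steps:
C(D) = 976
j(A, W) = 120 + A (j(A, W) = A + 120 = 120 + A)
j(1757, -1757) - C(-1502) = (120 + 1757) - 1*976 = 1877 - 976 = 901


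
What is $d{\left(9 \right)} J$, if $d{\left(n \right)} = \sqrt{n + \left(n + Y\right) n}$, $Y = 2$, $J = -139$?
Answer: $- 834 \sqrt{3} \approx -1444.5$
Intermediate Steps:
$d{\left(n \right)} = \sqrt{n + n \left(2 + n\right)}$ ($d{\left(n \right)} = \sqrt{n + \left(n + 2\right) n} = \sqrt{n + \left(2 + n\right) n} = \sqrt{n + n \left(2 + n\right)}$)
$d{\left(9 \right)} J = \sqrt{9 \left(3 + 9\right)} \left(-139\right) = \sqrt{9 \cdot 12} \left(-139\right) = \sqrt{108} \left(-139\right) = 6 \sqrt{3} \left(-139\right) = - 834 \sqrt{3}$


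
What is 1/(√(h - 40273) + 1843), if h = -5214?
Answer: 1843/3442136 - I*√45487/3442136 ≈ 0.00053542 - 6.1961e-5*I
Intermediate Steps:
1/(√(h - 40273) + 1843) = 1/(√(-5214 - 40273) + 1843) = 1/(√(-45487) + 1843) = 1/(I*√45487 + 1843) = 1/(1843 + I*√45487)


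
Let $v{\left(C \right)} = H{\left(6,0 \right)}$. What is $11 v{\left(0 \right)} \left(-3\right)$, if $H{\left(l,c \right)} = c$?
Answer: $0$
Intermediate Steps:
$v{\left(C \right)} = 0$
$11 v{\left(0 \right)} \left(-3\right) = 11 \cdot 0 \left(-3\right) = 0 \left(-3\right) = 0$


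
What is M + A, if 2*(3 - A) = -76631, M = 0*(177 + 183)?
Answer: 76637/2 ≈ 38319.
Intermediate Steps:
M = 0 (M = 0*360 = 0)
A = 76637/2 (A = 3 - 1/2*(-76631) = 3 + 76631/2 = 76637/2 ≈ 38319.)
M + A = 0 + 76637/2 = 76637/2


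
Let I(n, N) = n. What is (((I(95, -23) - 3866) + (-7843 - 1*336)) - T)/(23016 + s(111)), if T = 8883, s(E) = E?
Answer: -20833/23127 ≈ -0.90081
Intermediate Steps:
(((I(95, -23) - 3866) + (-7843 - 1*336)) - T)/(23016 + s(111)) = (((95 - 3866) + (-7843 - 1*336)) - 1*8883)/(23016 + 111) = ((-3771 + (-7843 - 336)) - 8883)/23127 = ((-3771 - 8179) - 8883)*(1/23127) = (-11950 - 8883)*(1/23127) = -20833*1/23127 = -20833/23127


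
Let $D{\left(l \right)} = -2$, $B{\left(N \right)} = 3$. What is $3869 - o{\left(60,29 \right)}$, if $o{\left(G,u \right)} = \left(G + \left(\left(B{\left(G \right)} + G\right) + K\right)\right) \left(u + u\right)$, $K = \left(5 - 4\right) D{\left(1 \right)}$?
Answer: $-3149$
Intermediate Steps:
$K = -2$ ($K = \left(5 - 4\right) \left(-2\right) = 1 \left(-2\right) = -2$)
$o{\left(G,u \right)} = 2 u \left(1 + 2 G\right)$ ($o{\left(G,u \right)} = \left(G + \left(\left(3 + G\right) - 2\right)\right) \left(u + u\right) = \left(G + \left(1 + G\right)\right) 2 u = \left(1 + 2 G\right) 2 u = 2 u \left(1 + 2 G\right)$)
$3869 - o{\left(60,29 \right)} = 3869 - 2 \cdot 29 \left(1 + 2 \cdot 60\right) = 3869 - 2 \cdot 29 \left(1 + 120\right) = 3869 - 2 \cdot 29 \cdot 121 = 3869 - 7018 = -3149$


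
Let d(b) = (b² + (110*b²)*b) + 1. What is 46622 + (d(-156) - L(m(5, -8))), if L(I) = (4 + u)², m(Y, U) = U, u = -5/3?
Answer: -3757813258/9 ≈ -4.1753e+8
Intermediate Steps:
u = -5/3 (u = -5*⅓ = -5/3 ≈ -1.6667)
L(I) = 49/9 (L(I) = (4 - 5/3)² = (7/3)² = 49/9)
d(b) = 1 + b² + 110*b³ (d(b) = (b² + 110*b³) + 1 = 1 + b² + 110*b³)
46622 + (d(-156) - L(m(5, -8))) = 46622 + ((1 + (-156)² + 110*(-156)³) - 1*49/9) = 46622 + ((1 + 24336 + 110*(-3796416)) - 49/9) = 46622 + ((1 + 24336 - 417605760) - 49/9) = 46622 + (-417581423 - 49/9) = 46622 - 3758232856/9 = -3757813258/9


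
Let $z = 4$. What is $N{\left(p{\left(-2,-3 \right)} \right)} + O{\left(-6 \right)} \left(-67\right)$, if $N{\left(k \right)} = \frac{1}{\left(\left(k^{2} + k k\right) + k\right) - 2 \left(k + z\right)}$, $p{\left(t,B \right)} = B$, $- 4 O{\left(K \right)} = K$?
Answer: $- \frac{2611}{26} \approx -100.42$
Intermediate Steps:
$O{\left(K \right)} = - \frac{K}{4}$
$N{\left(k \right)} = \frac{1}{-8 - k + 2 k^{2}}$ ($N{\left(k \right)} = \frac{1}{\left(\left(k^{2} + k k\right) + k\right) - 2 \left(k + 4\right)} = \frac{1}{\left(\left(k^{2} + k^{2}\right) + k\right) - 2 \left(4 + k\right)} = \frac{1}{\left(2 k^{2} + k\right) - \left(8 + 2 k\right)} = \frac{1}{\left(k + 2 k^{2}\right) - \left(8 + 2 k\right)} = \frac{1}{-8 - k + 2 k^{2}}$)
$N{\left(p{\left(-2,-3 \right)} \right)} + O{\left(-6 \right)} \left(-67\right) = \frac{1}{-8 - -3 + 2 \left(-3\right)^{2}} + \left(- \frac{1}{4}\right) \left(-6\right) \left(-67\right) = \frac{1}{-8 + 3 + 2 \cdot 9} + \frac{3}{2} \left(-67\right) = \frac{1}{-8 + 3 + 18} - \frac{201}{2} = \frac{1}{13} - \frac{201}{2} = - \frac{2611}{26}$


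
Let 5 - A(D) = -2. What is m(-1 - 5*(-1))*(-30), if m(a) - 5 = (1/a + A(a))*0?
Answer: -150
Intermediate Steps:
A(D) = 7 (A(D) = 5 - 1*(-2) = 5 + 2 = 7)
m(a) = 5 (m(a) = 5 + (1/a + 7)*0 = 5 + (7 + 1/a)*0 = 5 + 0 = 5)
m(-1 - 5*(-1))*(-30) = 5*(-30) = -150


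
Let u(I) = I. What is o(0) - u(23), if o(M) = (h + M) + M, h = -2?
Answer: -25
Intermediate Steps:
o(M) = -2 + 2*M (o(M) = (-2 + M) + M = -2 + 2*M)
o(0) - u(23) = (-2 + 2*0) - 1*23 = (-2 + 0) - 23 = -2 - 23 = -25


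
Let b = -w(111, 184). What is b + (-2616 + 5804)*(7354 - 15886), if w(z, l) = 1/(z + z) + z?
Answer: -6038428195/222 ≈ -2.7200e+7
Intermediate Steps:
w(z, l) = z + 1/(2*z) (w(z, l) = 1/(2*z) + z = z + 1/(2*z))
b = -24643/222 (b = -(111 + (½)/111) = -(111 + (½)*(1/111)) = -(111 + 1/222) = -1*24643/222 = -24643/222 ≈ -111.00)
b + (-2616 + 5804)*(7354 - 15886) = -24643/222 + (-2616 + 5804)*(7354 - 15886) = -24643/222 + 3188*(-8532) = -24643/222 - 27200016 = -6038428195/222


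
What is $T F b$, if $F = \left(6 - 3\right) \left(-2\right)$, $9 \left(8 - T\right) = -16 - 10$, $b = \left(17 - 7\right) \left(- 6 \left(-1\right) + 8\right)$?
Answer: $- \frac{27440}{3} \approx -9146.7$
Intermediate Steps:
$b = 140$ ($b = 10 \left(\left(-1\right) \left(-6\right) + 8\right) = 10 \left(6 + 8\right) = 10 \cdot 14 = 140$)
$T = \frac{98}{9}$ ($T = 8 - \frac{-16 - 10}{9} = 8 - - \frac{26}{9} = 8 + \frac{26}{9} = \frac{98}{9} \approx 10.889$)
$F = -6$ ($F = 3 \left(-2\right) = -6$)
$T F b = \frac{98}{9} \left(-6\right) 140 = \left(- \frac{196}{3}\right) 140 = - \frac{27440}{3}$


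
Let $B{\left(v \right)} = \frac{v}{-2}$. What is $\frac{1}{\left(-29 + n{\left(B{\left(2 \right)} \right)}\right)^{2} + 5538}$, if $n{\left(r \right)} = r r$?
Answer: $\frac{1}{6322} \approx 0.00015818$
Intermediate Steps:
$B{\left(v \right)} = - \frac{v}{2}$ ($B{\left(v \right)} = v \left(- \frac{1}{2}\right) = - \frac{v}{2}$)
$n{\left(r \right)} = r^{2}$
$\frac{1}{\left(-29 + n{\left(B{\left(2 \right)} \right)}\right)^{2} + 5538} = \frac{1}{\left(-29 + \left(\left(- \frac{1}{2}\right) 2\right)^{2}\right)^{2} + 5538} = \frac{1}{\left(-29 + \left(-1\right)^{2}\right)^{2} + 5538} = \frac{1}{\left(-29 + 1\right)^{2} + 5538} = \frac{1}{\left(-28\right)^{2} + 5538} = \frac{1}{784 + 5538} = \frac{1}{6322}$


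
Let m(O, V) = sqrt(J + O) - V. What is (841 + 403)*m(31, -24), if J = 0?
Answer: 29856 + 1244*sqrt(31) ≈ 36782.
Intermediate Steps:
m(O, V) = sqrt(O) - V (m(O, V) = sqrt(0 + O) - V = sqrt(O) - V)
(841 + 403)*m(31, -24) = (841 + 403)*(sqrt(31) - 1*(-24)) = 1244*(sqrt(31) + 24) = 1244*(24 + sqrt(31)) = 29856 + 1244*sqrt(31)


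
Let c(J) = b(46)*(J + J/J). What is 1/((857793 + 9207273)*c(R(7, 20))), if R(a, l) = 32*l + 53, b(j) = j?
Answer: 1/321317166984 ≈ 3.1122e-12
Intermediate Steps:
R(a, l) = 53 + 32*l
c(J) = 46 + 46*J (c(J) = 46*(J + J/J) = 46*(J + 1) = 46*(1 + J) = 46 + 46*J)
1/((857793 + 9207273)*c(R(7, 20))) = 1/((857793 + 9207273)*(46 + 46*(53 + 32*20))) = 1/(10065066*(46 + 46*(53 + 640))) = 1/(10065066*(46 + 46*693)) = 1/(10065066*(46 + 31878)) = (1/10065066)/31924 = (1/10065066)*(1/31924) = 1/321317166984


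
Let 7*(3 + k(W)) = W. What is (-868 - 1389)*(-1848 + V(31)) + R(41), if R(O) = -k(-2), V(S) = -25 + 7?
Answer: 29480957/7 ≈ 4.2116e+6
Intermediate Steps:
k(W) = -3 + W/7
V(S) = -18
R(O) = 23/7 (R(O) = -(-3 + (⅐)*(-2)) = -(-3 - 2/7) = -1*(-23/7) = 23/7)
(-868 - 1389)*(-1848 + V(31)) + R(41) = (-868 - 1389)*(-1848 - 18) + 23/7 = -2257*(-1866) + 23/7 = 4211562 + 23/7 = 29480957/7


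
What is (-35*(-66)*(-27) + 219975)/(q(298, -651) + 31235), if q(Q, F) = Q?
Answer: 52535/10511 ≈ 4.9981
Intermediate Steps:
(-35*(-66)*(-27) + 219975)/(q(298, -651) + 31235) = (-35*(-66)*(-27) + 219975)/(298 + 31235) = (2310*(-27) + 219975)/31533 = (-62370 + 219975)*(1/31533) = 157605*(1/31533) = 52535/10511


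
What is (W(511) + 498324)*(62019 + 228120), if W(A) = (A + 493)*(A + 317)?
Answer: 385779259404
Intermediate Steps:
W(A) = (317 + A)*(493 + A) (W(A) = (493 + A)*(317 + A) = (317 + A)*(493 + A))
(W(511) + 498324)*(62019 + 228120) = ((156281 + 511**2 + 810*511) + 498324)*(62019 + 228120) = ((156281 + 261121 + 413910) + 498324)*290139 = (831312 + 498324)*290139 = 1329636*290139 = 385779259404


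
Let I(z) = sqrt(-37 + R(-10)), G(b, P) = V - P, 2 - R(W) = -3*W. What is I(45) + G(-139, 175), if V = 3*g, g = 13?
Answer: -136 + I*sqrt(65) ≈ -136.0 + 8.0623*I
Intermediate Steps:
R(W) = 2 + 3*W (R(W) = 2 - (-3)*W = 2 + 3*W)
V = 39 (V = 3*13 = 39)
G(b, P) = 39 - P
I(z) = I*sqrt(65) (I(z) = sqrt(-37 + (2 + 3*(-10))) = sqrt(-37 + (2 - 30)) = sqrt(-37 - 28) = sqrt(-65) = I*sqrt(65))
I(45) + G(-139, 175) = I*sqrt(65) + (39 - 1*175) = I*sqrt(65) + (39 - 175) = I*sqrt(65) - 136 = -136 + I*sqrt(65)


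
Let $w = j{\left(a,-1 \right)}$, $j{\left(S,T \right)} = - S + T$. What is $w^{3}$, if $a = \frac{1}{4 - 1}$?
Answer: $- \frac{64}{27} \approx -2.3704$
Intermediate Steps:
$a = \frac{1}{3} \approx 0.33333$
$j{\left(S,T \right)} = T - S$
$w = - \frac{4}{3}$ ($w = -1 - \frac{1}{3} = - \frac{4}{3} \approx -1.3333$)
$w^{3} = \left(- \frac{4}{3}\right)^{3} = - \frac{64}{27}$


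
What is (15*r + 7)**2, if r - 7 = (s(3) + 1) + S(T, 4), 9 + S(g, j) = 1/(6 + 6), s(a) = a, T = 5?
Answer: 23409/16 ≈ 1463.1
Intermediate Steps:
S(g, j) = -107/12 (S(g, j) = -9 + 1/(6 + 6) = -9 + 1/12 = -107/12)
r = 25/12 (r = 7 + ((3 + 1) - 107/12) = 7 + (4 - 107/12) = 7 - 59/12 = 25/12 ≈ 2.0833)
(15*r + 7)**2 = (15*(25/12) + 7)**2 = (125/4 + 7)**2 = (153/4)**2 = 23409/16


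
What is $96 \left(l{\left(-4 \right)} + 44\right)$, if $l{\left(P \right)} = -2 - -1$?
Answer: $4128$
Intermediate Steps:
$l{\left(P \right)} = -1$ ($l{\left(P \right)} = -2 + 1 = -1$)
$96 \left(l{\left(-4 \right)} + 44\right) = 96 \left(-1 + 44\right) = 96 \cdot 43 = 4128$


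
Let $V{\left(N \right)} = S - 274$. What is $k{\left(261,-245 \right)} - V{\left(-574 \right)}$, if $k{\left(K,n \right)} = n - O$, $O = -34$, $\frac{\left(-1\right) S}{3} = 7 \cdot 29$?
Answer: $672$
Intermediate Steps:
$S = -609$ ($S = - 3 \cdot 7 \cdot 29 = \left(-3\right) 203 = -609$)
$V{\left(N \right)} = -883$ ($V{\left(N \right)} = -609 - 274 = -883$)
$k{\left(K,n \right)} = 34 + n$ ($k{\left(K,n \right)} = n - -34 = n + 34 = 34 + n$)
$k{\left(261,-245 \right)} - V{\left(-574 \right)} = \left(34 - 245\right) - -883 = -211 + 883 = 672$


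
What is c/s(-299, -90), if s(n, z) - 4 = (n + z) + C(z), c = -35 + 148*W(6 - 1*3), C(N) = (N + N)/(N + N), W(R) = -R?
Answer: 479/384 ≈ 1.2474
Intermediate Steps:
C(N) = 1 (C(N) = (2*N)/((2*N)) = (2*N)*(1/(2*N)) = 1)
c = -479 (c = -35 + 148*(-(6 - 1*3)) = -35 + 148*(-(6 - 3)) = -35 + 148*(-1*3) = -35 + 148*(-3) = -35 - 444 = -479)
s(n, z) = 5 + n + z (s(n, z) = 4 + ((n + z) + 1) = 4 + (1 + n + z) = 5 + n + z)
c/s(-299, -90) = -479/(5 - 299 - 90) = -479/(-384) = -479*(-1/384) = 479/384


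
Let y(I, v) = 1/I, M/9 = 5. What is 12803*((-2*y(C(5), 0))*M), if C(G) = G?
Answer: -230454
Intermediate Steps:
M = 45 (M = 9*5 = 45)
12803*((-2*y(C(5), 0))*M) = 12803*(-2/5*45) = 12803*(-18) = -230454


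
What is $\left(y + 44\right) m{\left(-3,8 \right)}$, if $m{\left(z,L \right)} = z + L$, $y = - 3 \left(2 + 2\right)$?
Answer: $160$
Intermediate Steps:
$y = -12$ ($y = \left(-3\right) 4 = -12$)
$m{\left(z,L \right)} = L + z$
$\left(y + 44\right) m{\left(-3,8 \right)} = \left(-12 + 44\right) \left(8 - 3\right) = 32 \cdot 5 = 160$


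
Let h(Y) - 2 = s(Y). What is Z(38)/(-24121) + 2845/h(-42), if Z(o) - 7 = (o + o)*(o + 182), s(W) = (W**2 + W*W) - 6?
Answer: 9678297/85002404 ≈ 0.11386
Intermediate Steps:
s(W) = -6 + 2*W**2 (s(W) = (W**2 + W**2) - 6 = 2*W**2 - 6 = -6 + 2*W**2)
Z(o) = 7 + 2*o*(182 + o) (Z(o) = 7 + (o + o)*(o + 182) = 7 + (2*o)*(182 + o) = 7 + 2*o*(182 + o))
h(Y) = -4 + 2*Y**2 (h(Y) = 2 + (-6 + 2*Y**2) = -4 + 2*Y**2)
Z(38)/(-24121) + 2845/h(-42) = (7 + 2*38**2 + 364*38)/(-24121) + 2845/(-4 + 2*(-42)**2) = (7 + 2*1444 + 13832)*(-1/24121) + 2845/(-4 + 2*1764) = (7 + 2888 + 13832)*(-1/24121) + 2845/(-4 + 3528) = 16727*(-1/24121) + 2845/3524 = -16727/24121 + 2845*(1/3524) = -16727/24121 + 2845/3524 = 9678297/85002404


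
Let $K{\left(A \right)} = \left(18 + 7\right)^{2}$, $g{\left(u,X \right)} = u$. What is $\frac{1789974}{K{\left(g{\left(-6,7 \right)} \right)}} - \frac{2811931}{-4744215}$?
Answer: $\frac{1698755791457}{593026875} \approx 2864.6$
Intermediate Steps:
$K{\left(A \right)} = 625$ ($K{\left(A \right)} = 25^{2} = 625$)
$\frac{1789974}{K{\left(g{\left(-6,7 \right)} \right)}} - \frac{2811931}{-4744215} = \frac{1789974}{625} - \frac{2811931}{-4744215} = 1789974 \cdot \frac{1}{625} - - \frac{2811931}{4744215} = \frac{1789974}{625} + \frac{2811931}{4744215} = \frac{1698755791457}{593026875}$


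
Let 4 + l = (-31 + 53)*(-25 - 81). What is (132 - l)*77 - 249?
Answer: 189787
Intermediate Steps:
l = -2336 (l = -4 + (-31 + 53)*(-25 - 81) = -4 + 22*(-106) = -4 - 2332 = -2336)
(132 - l)*77 - 249 = (132 - 1*(-2336))*77 - 249 = (132 + 2336)*77 - 249 = 2468*77 - 249 = 190036 - 249 = 189787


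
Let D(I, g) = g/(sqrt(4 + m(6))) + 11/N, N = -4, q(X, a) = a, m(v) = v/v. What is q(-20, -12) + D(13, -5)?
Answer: -59/4 - sqrt(5) ≈ -16.986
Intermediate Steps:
m(v) = 1
D(I, g) = -11/4 + g*sqrt(5)/5 (D(I, g) = g/(sqrt(4 + 1)) + 11/(-4) = g/(sqrt(5)) + 11*(-1/4) = g*(sqrt(5)/5) - 11/4 = g*sqrt(5)/5 - 11/4 = -11/4 + g*sqrt(5)/5)
q(-20, -12) + D(13, -5) = -12 + (-11/4 + (1/5)*(-5)*sqrt(5)) = -12 + (-11/4 - sqrt(5)) = -59/4 - sqrt(5)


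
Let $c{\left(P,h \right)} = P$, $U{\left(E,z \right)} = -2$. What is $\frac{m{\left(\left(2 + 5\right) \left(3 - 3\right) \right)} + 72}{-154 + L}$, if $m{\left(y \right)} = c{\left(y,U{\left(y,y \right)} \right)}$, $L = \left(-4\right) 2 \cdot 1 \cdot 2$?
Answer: $- \frac{36}{85} \approx -0.42353$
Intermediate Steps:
$L = -16$ ($L = \left(-8\right) 1 \cdot 2 = \left(-8\right) 2 = -16$)
$m{\left(y \right)} = y$
$\frac{m{\left(\left(2 + 5\right) \left(3 - 3\right) \right)} + 72}{-154 + L} = \frac{\left(2 + 5\right) \left(3 - 3\right) + 72}{-154 - 16} = \frac{7 \cdot 0 + 72}{-170} = \left(0 + 72\right) \left(- \frac{1}{170}\right) = 72 \left(- \frac{1}{170}\right) = - \frac{36}{85}$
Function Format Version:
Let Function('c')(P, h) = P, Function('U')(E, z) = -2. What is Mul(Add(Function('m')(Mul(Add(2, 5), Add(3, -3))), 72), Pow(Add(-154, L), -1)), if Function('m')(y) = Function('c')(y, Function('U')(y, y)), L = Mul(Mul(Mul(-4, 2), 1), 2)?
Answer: Rational(-36, 85) ≈ -0.42353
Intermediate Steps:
L = -16 (L = Mul(Mul(-8, 1), 2) = Mul(-8, 2) = -16)
Function('m')(y) = y
Mul(Add(Function('m')(Mul(Add(2, 5), Add(3, -3))), 72), Pow(Add(-154, L), -1)) = Mul(Add(Mul(Add(2, 5), Add(3, -3)), 72), Pow(Add(-154, -16), -1)) = Mul(Add(Mul(7, 0), 72), Pow(-170, -1)) = Mul(Add(0, 72), Rational(-1, 170)) = Mul(72, Rational(-1, 170)) = Rational(-36, 85)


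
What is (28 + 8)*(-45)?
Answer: -1620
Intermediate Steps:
(28 + 8)*(-45) = 36*(-45) = -1620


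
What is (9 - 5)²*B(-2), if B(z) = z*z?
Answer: 64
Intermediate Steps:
B(z) = z²
(9 - 5)²*B(-2) = (9 - 5)²*(-2)² = 4²*4 = 16*4 = 64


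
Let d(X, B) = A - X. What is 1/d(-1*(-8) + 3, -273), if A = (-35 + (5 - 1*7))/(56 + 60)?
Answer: -116/1313 ≈ -0.088347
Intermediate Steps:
A = -37/116 (A = (-35 + (5 - 7))/116 = (-35 - 2)*(1/116) = -37*1/116 = -37/116 ≈ -0.31897)
d(X, B) = -37/116 - X
1/d(-1*(-8) + 3, -273) = 1/(-37/116 - (-1*(-8) + 3)) = 1/(-37/116 - (8 + 3)) = 1/(-37/116 - 1*11) = 1/(-37/116 - 11) = 1/(-1313/116) = -116/1313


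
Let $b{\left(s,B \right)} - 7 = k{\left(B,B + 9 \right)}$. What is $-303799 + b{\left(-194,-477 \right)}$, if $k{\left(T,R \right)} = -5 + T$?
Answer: $-304274$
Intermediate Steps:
$b{\left(s,B \right)} = 2 + B$ ($b{\left(s,B \right)} = 7 + \left(-5 + B\right) = 2 + B$)
$-303799 + b{\left(-194,-477 \right)} = -303799 + \left(2 - 477\right) = -303799 - 475 = -304274$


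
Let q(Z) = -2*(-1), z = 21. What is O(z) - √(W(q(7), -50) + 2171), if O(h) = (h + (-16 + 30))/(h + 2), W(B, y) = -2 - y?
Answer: 35/23 - √2219 ≈ -45.585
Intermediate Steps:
q(Z) = 2
O(h) = (14 + h)/(2 + h) (O(h) = (h + 14)/(2 + h) = (14 + h)/(2 + h))
O(z) - √(W(q(7), -50) + 2171) = (14 + 21)/(2 + 21) - √((-2 - 1*(-50)) + 2171) = 35/23 - √((-2 + 50) + 2171) = (1/23)*35 - √(48 + 2171) = 35/23 - √2219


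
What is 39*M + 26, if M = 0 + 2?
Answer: 104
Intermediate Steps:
M = 2
39*M + 26 = 39*2 + 26 = 78 + 26 = 104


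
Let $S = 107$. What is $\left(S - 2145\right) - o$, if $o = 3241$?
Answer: $-5279$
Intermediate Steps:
$\left(S - 2145\right) - o = \left(107 - 2145\right) - 3241 = -2038 - 3241 = -5279$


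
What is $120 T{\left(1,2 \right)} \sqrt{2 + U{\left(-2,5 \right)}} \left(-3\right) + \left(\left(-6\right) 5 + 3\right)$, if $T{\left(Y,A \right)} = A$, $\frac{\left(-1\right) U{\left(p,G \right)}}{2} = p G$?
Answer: $-27 - 720 \sqrt{22} \approx -3404.1$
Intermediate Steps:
$U{\left(p,G \right)} = - 2 G p$ ($U{\left(p,G \right)} = - 2 p G = - 2 G p$)
$120 T{\left(1,2 \right)} \sqrt{2 + U{\left(-2,5 \right)}} \left(-3\right) + \left(\left(-6\right) 5 + 3\right) = 120 \cdot 2 \sqrt{2 - 10 \left(-2\right)} \left(-3\right) + \left(\left(-6\right) 5 + 3\right) = 120 \cdot 2 \sqrt{2 + 20} \left(-3\right) + \left(-30 + 3\right) = 120 \cdot 2 \sqrt{22} \left(-3\right) - 27 = 120 \left(- 6 \sqrt{22}\right) - 27 = - 720 \sqrt{22} - 27 = -27 - 720 \sqrt{22}$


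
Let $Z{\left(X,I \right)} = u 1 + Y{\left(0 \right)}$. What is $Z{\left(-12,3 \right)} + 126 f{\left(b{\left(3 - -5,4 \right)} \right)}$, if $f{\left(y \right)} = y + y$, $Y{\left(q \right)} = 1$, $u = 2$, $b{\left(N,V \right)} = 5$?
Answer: $1263$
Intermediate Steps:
$f{\left(y \right)} = 2 y$
$Z{\left(X,I \right)} = 3$ ($Z{\left(X,I \right)} = 2 \cdot 1 + 1 = 2 + 1 = 3$)
$Z{\left(-12,3 \right)} + 126 f{\left(b{\left(3 - -5,4 \right)} \right)} = 3 + 126 \cdot 2 \cdot 5 = 3 + 126 \cdot 10 = 3 + 1260 = 1263$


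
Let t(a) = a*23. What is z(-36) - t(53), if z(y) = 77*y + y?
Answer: -4027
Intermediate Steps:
t(a) = 23*a
z(y) = 78*y
z(-36) - t(53) = 78*(-36) - 23*53 = -2808 - 1*1219 = -2808 - 1219 = -4027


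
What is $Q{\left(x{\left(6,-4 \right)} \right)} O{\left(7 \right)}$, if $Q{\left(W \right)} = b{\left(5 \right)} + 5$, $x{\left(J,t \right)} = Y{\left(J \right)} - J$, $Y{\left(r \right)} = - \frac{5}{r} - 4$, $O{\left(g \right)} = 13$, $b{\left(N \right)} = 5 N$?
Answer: $390$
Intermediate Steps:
$Y{\left(r \right)} = -4 - \frac{5}{r}$ ($Y{\left(r \right)} = - \frac{5}{r} - 4 = -4 - \frac{5}{r}$)
$x{\left(J,t \right)} = -4 - J - \frac{5}{J}$ ($x{\left(J,t \right)} = \left(-4 - \frac{5}{J}\right) - J = -4 - J - \frac{5}{J}$)
$Q{\left(W \right)} = 30$ ($Q{\left(W \right)} = 5 \cdot 5 + 5 = 25 + 5 = 30$)
$Q{\left(x{\left(6,-4 \right)} \right)} O{\left(7 \right)} = 30 \cdot 13 = 390$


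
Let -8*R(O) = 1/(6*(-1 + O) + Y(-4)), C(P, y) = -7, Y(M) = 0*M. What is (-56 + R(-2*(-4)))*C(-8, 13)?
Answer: 18817/48 ≈ 392.02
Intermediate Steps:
Y(M) = 0
R(O) = -1/(8*(-6 + 6*O)) (R(O) = -1/(8*(6*(-1 + O) + 0)) = -1/(8*((-6 + 6*O) + 0)) = -1/(8*(-6 + 6*O)))
(-56 + R(-2*(-4)))*C(-8, 13) = (-56 - 1/(-48 + 48*(-2*(-4))))*(-7) = (-56 - 1/(-48 + 48*8))*(-7) = (-56 - 1/(-48 + 384))*(-7) = (-56 - 1/336)*(-7) = -18817/336*(-7) = 18817/48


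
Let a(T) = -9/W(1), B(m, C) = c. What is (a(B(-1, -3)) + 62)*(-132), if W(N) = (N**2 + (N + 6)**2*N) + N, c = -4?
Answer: -138732/17 ≈ -8160.7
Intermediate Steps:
W(N) = N + N**2 + N*(6 + N)**2 (W(N) = (N**2 + (6 + N)**2*N) + N = (N**2 + N*(6 + N)**2) + N = N + N**2 + N*(6 + N)**2)
B(m, C) = -4
a(T) = -3/17 (a(T) = -9/(1 + 1 + (6 + 1)**2) = -9/(1 + 1 + 7**2) = -9/(1 + 1 + 49) = -9/(1*51) = -9/51 = -9*1/51 = -3/17)
(a(B(-1, -3)) + 62)*(-132) = (-3/17 + 62)*(-132) = (1051/17)*(-132) = -138732/17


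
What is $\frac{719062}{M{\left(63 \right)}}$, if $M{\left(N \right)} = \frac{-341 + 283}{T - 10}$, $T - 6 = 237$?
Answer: $- \frac{83770723}{29} \approx -2.8886 \cdot 10^{6}$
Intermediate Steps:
$T = 243$ ($T = 6 + 237 = 243$)
$M{\left(N \right)} = - \frac{58}{233}$ ($M{\left(N \right)} = \frac{-341 + 283}{243 - 10} = - \frac{58}{233}$)
$\frac{719062}{M{\left(63 \right)}} = \frac{719062}{- \frac{58}{233}} = 719062 \left(- \frac{233}{58}\right) = - \frac{83770723}{29}$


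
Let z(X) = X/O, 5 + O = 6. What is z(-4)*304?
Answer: -1216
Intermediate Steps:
O = 1 (O = -5 + 6 = 1)
z(X) = X (z(X) = X/1 = X*1 = X)
z(-4)*304 = -4*304 = -1216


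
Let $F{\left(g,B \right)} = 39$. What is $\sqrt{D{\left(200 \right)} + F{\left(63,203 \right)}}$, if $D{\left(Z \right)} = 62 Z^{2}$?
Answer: $\sqrt{2480039} \approx 1574.8$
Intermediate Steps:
$\sqrt{D{\left(200 \right)} + F{\left(63,203 \right)}} = \sqrt{62 \cdot 200^{2} + 39} = \sqrt{62 \cdot 40000 + 39} = \sqrt{2480000 + 39} = \sqrt{2480039}$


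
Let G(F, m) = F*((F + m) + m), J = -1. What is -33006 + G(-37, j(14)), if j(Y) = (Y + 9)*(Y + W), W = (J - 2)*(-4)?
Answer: -75889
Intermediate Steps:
W = 12 (W = (-1 - 2)*(-4) = -3*(-4) = 12)
j(Y) = (9 + Y)*(12 + Y) (j(Y) = (Y + 9)*(Y + 12) = (9 + Y)*(12 + Y))
G(F, m) = F*(F + 2*m)
-33006 + G(-37, j(14)) = -33006 - 37*(-37 + 2*(108 + 14² + 21*14)) = -33006 - 37*(-37 + 2*(108 + 196 + 294)) = -33006 - 37*(-37 + 2*598) = -33006 - 37*(-37 + 1196) = -33006 - 37*1159 = -33006 - 42883 = -75889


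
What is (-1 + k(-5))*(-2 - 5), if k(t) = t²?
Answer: -168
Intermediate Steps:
(-1 + k(-5))*(-2 - 5) = (-1 + (-5)²)*(-2 - 5) = (-1 + 25)*(-7) = 24*(-7) = -168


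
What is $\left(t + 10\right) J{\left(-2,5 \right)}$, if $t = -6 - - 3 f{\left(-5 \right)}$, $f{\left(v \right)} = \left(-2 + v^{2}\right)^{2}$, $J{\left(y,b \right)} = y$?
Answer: $-3182$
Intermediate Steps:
$t = 1581$ ($t = -6 - - 3 \left(-2 + \left(-5\right)^{2}\right)^{2} = -6 - - 3 \left(-2 + 25\right)^{2} = -6 - - 3 \cdot 23^{2} = -6 - \left(-3\right) 529 = -6 - -1587 = -6 + 1587 = 1581$)
$\left(t + 10\right) J{\left(-2,5 \right)} = \left(1581 + 10\right) \left(-2\right) = 1591 \left(-2\right) = -3182$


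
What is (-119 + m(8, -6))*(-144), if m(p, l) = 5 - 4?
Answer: 16992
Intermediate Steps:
m(p, l) = 1
(-119 + m(8, -6))*(-144) = (-119 + 1)*(-144) = -118*(-144) = 16992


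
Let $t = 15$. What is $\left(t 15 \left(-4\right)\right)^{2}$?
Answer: $810000$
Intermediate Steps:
$\left(t 15 \left(-4\right)\right)^{2} = \left(15 \cdot 15 \left(-4\right)\right)^{2} = \left(225 \left(-4\right)\right)^{2} = \left(-900\right)^{2} = 810000$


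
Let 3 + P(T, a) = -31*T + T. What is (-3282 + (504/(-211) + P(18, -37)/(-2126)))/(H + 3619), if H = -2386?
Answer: -163690687/61456282 ≈ -2.6635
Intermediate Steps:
P(T, a) = -3 - 30*T (P(T, a) = -3 + (-31*T + T) = -3 - 30*T)
(-3282 + (504/(-211) + P(18, -37)/(-2126)))/(H + 3619) = (-3282 + (504/(-211) + (-3 - 30*18)/(-2126)))/(-2386 + 3619) = (-3282 + (504*(-1/211) + (-3 - 540)*(-1/2126)))/1233 = (-3282 + (-504/211 - 543*(-1/2126)))*(1/1233) = (-3282 + (-504/211 + 543/2126))*(1/1233) = (-3282 - 956931/448586)*(1/1233) = -1473216183/448586*1/1233 = -163690687/61456282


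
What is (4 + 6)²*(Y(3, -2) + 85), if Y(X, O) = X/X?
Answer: 8600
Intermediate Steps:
Y(X, O) = 1
(4 + 6)²*(Y(3, -2) + 85) = (4 + 6)²*(1 + 85) = 10²*86 = 100*86 = 8600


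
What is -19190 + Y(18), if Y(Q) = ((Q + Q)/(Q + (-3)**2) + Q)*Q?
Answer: -18842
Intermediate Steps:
Y(Q) = Q*(Q + 2*Q/(9 + Q)) (Y(Q) = ((2*Q)/(Q + 9) + Q)*Q = ((2*Q)/(9 + Q) + Q)*Q = (2*Q/(9 + Q) + Q)*Q = (Q + 2*Q/(9 + Q))*Q = Q*(Q + 2*Q/(9 + Q)))
-19190 + Y(18) = -19190 + 18**2*(11 + 18)/(9 + 18) = -19190 + 324*29/27 = -19190 + 324*(1/27)*29 = -19190 + 348 = -18842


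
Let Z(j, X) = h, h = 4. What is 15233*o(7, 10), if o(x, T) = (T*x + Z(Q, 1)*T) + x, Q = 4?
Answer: 1782261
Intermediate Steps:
Z(j, X) = 4
o(x, T) = x + 4*T + T*x (o(x, T) = (T*x + 4*T) + x = (4*T + T*x) + x = x + 4*T + T*x)
15233*o(7, 10) = 15233*(7 + 4*10 + 10*7) = 15233*(7 + 40 + 70) = 15233*117 = 1782261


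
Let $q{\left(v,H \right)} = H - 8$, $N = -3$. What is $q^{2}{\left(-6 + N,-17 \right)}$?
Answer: $625$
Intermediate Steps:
$q{\left(v,H \right)} = -8 + H$
$q^{2}{\left(-6 + N,-17 \right)} = \left(-8 - 17\right)^{2} = \left(-25\right)^{2} = 625$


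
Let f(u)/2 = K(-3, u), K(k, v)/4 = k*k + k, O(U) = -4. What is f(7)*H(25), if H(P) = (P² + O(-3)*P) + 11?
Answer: 25728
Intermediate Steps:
K(k, v) = 4*k + 4*k² (K(k, v) = 4*(k*k + k) = 4*(k² + k) = 4*(k + k²) = 4*k + 4*k²)
f(u) = 48 (f(u) = 2*(4*(-3)*(1 - 3)) = 2*(4*(-3)*(-2)) = 2*24 = 48)
H(P) = 11 + P² - 4*P (H(P) = (P² - 4*P) + 11 = 11 + P² - 4*P)
f(7)*H(25) = 48*(11 + 25² - 4*25) = 48*(11 + 625 - 100) = 48*536 = 25728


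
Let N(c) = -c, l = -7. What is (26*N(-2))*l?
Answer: -364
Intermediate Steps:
(26*N(-2))*l = (26*(-1*(-2)))*(-7) = (26*2)*(-7) = 52*(-7) = -364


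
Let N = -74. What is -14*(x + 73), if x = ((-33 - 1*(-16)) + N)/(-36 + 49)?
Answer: -924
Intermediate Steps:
x = -7 (x = ((-33 - 1*(-16)) - 74)/(-36 + 49) = ((-33 + 16) - 74)/13 = (-17 - 74)*(1/13) = -91*1/13 = -7)
-14*(x + 73) = -14*(-7 + 73) = -14*66 = -924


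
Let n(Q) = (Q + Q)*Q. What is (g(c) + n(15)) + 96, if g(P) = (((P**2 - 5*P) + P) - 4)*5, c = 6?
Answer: 586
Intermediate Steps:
g(P) = -20 - 20*P + 5*P**2 (g(P) = ((P**2 - 4*P) - 4)*5 = (-4 + P**2 - 4*P)*5 = -20 - 20*P + 5*P**2)
n(Q) = 2*Q**2 (n(Q) = (2*Q)*Q = 2*Q**2)
(g(c) + n(15)) + 96 = ((-20 - 20*6 + 5*6**2) + 2*15**2) + 96 = ((-20 - 120 + 5*36) + 2*225) + 96 = ((-20 - 120 + 180) + 450) + 96 = (40 + 450) + 96 = 490 + 96 = 586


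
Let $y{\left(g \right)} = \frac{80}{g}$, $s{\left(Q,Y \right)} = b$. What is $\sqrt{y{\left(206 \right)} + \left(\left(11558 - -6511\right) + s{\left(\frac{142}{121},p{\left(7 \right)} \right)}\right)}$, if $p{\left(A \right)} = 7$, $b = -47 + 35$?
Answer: $\frac{\sqrt{191570833}}{103} \approx 134.38$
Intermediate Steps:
$b = -12$
$s{\left(Q,Y \right)} = -12$
$\sqrt{y{\left(206 \right)} + \left(\left(11558 - -6511\right) + s{\left(\frac{142}{121},p{\left(7 \right)} \right)}\right)} = \sqrt{\frac{80}{206} + \left(\left(11558 - -6511\right) - 12\right)} = \sqrt{80 \cdot \frac{1}{206} + \left(\left(11558 + 6511\right) - 12\right)} = \sqrt{\frac{40}{103} + \left(18069 - 12\right)} = \sqrt{\frac{40}{103} + 18057} = \sqrt{\frac{1859911}{103}} = \frac{\sqrt{191570833}}{103}$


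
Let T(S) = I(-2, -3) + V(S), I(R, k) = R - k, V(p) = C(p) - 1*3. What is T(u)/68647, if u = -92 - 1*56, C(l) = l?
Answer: -150/68647 ≈ -0.0021851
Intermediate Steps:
V(p) = -3 + p (V(p) = p - 1*3 = p - 3 = -3 + p)
u = -148 (u = -92 - 56 = -148)
T(S) = -2 + S (T(S) = (-2 - 1*(-3)) + (-3 + S) = (-2 + 3) + (-3 + S) = 1 + (-3 + S) = -2 + S)
T(u)/68647 = (-2 - 148)/68647 = -150*1/68647 = -150/68647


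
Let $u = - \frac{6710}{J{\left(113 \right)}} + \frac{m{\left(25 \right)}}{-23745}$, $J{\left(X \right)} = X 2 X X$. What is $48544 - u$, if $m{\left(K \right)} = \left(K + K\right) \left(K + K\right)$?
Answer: $\frac{332639655237427}{6852317853} \approx 48544.0$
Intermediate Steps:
$m{\left(K \right)} = 4 K^{2}$ ($m{\left(K \right)} = 2 K 2 K = 4 K^{2}$)
$J{\left(X \right)} = 2 X^{3}$ ($J{\left(X \right)} = 2 X X^{2} = 2 X^{3}$)
$u = - \frac{737381395}{6852317853}$ ($u = - \frac{6710}{2 \cdot 113^{3}} + \frac{4 \cdot 25^{2}}{-23745} = - \frac{6710}{2 \cdot 1442897} + 4 \cdot 625 \left(- \frac{1}{23745}\right) = - \frac{6710}{2885794} + 2500 \left(- \frac{1}{23745}\right) = \left(-6710\right) \frac{1}{2885794} - \frac{500}{4749} = - \frac{3355}{1442897} - \frac{500}{4749} = - \frac{737381395}{6852317853} \approx -0.10761$)
$48544 - u = 48544 - - \frac{737381395}{6852317853} = 48544 + \frac{737381395}{6852317853} = \frac{332639655237427}{6852317853}$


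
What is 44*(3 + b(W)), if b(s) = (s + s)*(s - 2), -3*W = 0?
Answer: 132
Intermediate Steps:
W = 0 (W = -⅓*0 = 0)
b(s) = 2*s*(-2 + s) (b(s) = (2*s)*(-2 + s) = 2*s*(-2 + s))
44*(3 + b(W)) = 44*(3 + 2*0*(-2 + 0)) = 44*(3 + 2*0*(-2)) = 44*(3 + 0) = 44*3 = 132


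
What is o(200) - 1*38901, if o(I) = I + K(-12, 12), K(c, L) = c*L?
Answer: -38845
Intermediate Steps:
K(c, L) = L*c
o(I) = -144 + I (o(I) = I + 12*(-12) = I - 144 = -144 + I)
o(200) - 1*38901 = (-144 + 200) - 1*38901 = 56 - 38901 = -38845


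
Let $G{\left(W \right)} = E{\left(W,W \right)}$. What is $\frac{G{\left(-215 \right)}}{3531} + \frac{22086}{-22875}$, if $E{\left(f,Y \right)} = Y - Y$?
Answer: $- \frac{7362}{7625} \approx -0.96551$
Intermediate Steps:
$E{\left(f,Y \right)} = 0$
$G{\left(W \right)} = 0$
$\frac{G{\left(-215 \right)}}{3531} + \frac{22086}{-22875} = \frac{0}{3531} + \frac{22086}{-22875} = 0 \cdot \frac{1}{3531} + 22086 \left(- \frac{1}{22875}\right) = 0 - \frac{7362}{7625} = - \frac{7362}{7625}$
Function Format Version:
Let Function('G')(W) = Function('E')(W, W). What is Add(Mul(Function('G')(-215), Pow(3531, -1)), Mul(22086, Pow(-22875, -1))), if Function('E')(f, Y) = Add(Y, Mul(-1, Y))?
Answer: Rational(-7362, 7625) ≈ -0.96551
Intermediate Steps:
Function('E')(f, Y) = 0
Function('G')(W) = 0
Add(Mul(Function('G')(-215), Pow(3531, -1)), Mul(22086, Pow(-22875, -1))) = Add(Mul(0, Pow(3531, -1)), Mul(22086, Pow(-22875, -1))) = Add(Mul(0, Rational(1, 3531)), Mul(22086, Rational(-1, 22875))) = Add(0, Rational(-7362, 7625)) = Rational(-7362, 7625)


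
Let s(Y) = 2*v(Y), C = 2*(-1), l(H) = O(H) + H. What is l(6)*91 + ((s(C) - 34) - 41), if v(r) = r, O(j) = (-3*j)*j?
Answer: -9361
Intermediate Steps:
O(j) = -3*j²
l(H) = H - 3*H² (l(H) = -3*H² + H = H - 3*H²)
C = -2
s(Y) = 2*Y
l(6)*91 + ((s(C) - 34) - 41) = (6*(1 - 3*6))*91 + ((2*(-2) - 34) - 41) = (6*(1 - 18))*91 + ((-4 - 34) - 41) = (6*(-17))*91 + (-38 - 41) = -102*91 - 79 = -9282 - 79 = -9361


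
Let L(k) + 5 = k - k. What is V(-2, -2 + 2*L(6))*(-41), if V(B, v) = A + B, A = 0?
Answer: 82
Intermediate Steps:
L(k) = -5 (L(k) = -5 + (k - k) = -5 + 0 = -5)
V(B, v) = B (V(B, v) = 0 + B = B)
V(-2, -2 + 2*L(6))*(-41) = -2*(-41) = 82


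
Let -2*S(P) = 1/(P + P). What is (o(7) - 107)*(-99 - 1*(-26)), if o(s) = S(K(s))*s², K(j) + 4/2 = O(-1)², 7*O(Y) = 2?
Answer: 2761663/376 ≈ 7344.9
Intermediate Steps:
O(Y) = 2/7 (O(Y) = (⅐)*2 = 2/7)
K(j) = -94/49 (K(j) = -2 + (2/7)² = -2 + 4/49 = -94/49)
S(P) = -1/(4*P) (S(P) = -1/(2*(P + P)) = -1/(2*P)/2 = -1/(4*P))
o(s) = 49*s²/376 (o(s) = (-1/(4*(-94/49)))*s² = (-¼*(-49/94))*s² = 49*s²/376)
(o(7) - 107)*(-99 - 1*(-26)) = ((49/376)*7² - 107)*(-99 - 1*(-26)) = ((49/376)*49 - 107)*(-99 + 26) = (2401/376 - 107)*(-73) = -37831/376*(-73) = 2761663/376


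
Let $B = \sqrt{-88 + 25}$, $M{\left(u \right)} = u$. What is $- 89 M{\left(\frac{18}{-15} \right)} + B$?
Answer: $\frac{534}{5} + 3 i \sqrt{7} \approx 106.8 + 7.9373 i$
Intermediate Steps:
$B = 3 i \sqrt{7}$ ($B = \sqrt{-63} = 3 i \sqrt{7} \approx 7.9373 i$)
$- 89 M{\left(\frac{18}{-15} \right)} + B = - 89 \frac{18}{-15} + 3 i \sqrt{7} = - 89 \cdot 18 \left(- \frac{1}{15}\right) + 3 i \sqrt{7} = \left(-89\right) \left(- \frac{6}{5}\right) + 3 i \sqrt{7} = \frac{534}{5} + 3 i \sqrt{7}$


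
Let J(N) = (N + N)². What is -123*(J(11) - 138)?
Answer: -42558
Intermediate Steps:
J(N) = 4*N² (J(N) = (2*N)² = 4*N²)
-123*(J(11) - 138) = -123*(4*11² - 138) = -123*(4*121 - 138) = -123*(484 - 138) = -123*346 = -42558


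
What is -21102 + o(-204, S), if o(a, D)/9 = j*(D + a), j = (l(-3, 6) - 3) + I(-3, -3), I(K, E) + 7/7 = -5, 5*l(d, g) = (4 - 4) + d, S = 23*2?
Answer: -37254/5 ≈ -7450.8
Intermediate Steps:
S = 46
l(d, g) = d/5 (l(d, g) = ((4 - 4) + d)/5 = (0 + d)/5 = d/5)
I(K, E) = -6 (I(K, E) = -1 - 5 = -6)
j = -48/5 (j = ((⅕)*(-3) - 3) - 6 = (-⅗ - 3) - 6 = -18/5 - 6 = -48/5 ≈ -9.6000)
o(a, D) = -432*D/5 - 432*a/5 (o(a, D) = 9*(-48*(D + a)/5) = 9*(-48*D/5 - 48*a/5) = -432*D/5 - 432*a/5)
-21102 + o(-204, S) = -21102 + (-432/5*46 - 432/5*(-204)) = -21102 + (-19872/5 + 88128/5) = -21102 + 68256/5 = -37254/5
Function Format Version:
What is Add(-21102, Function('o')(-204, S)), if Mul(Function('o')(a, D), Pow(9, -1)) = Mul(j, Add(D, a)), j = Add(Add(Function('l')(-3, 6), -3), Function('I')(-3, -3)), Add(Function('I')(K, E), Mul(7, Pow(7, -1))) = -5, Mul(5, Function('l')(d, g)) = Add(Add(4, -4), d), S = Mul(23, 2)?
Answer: Rational(-37254, 5) ≈ -7450.8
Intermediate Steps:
S = 46
Function('l')(d, g) = Mul(Rational(1, 5), d) (Function('l')(d, g) = Mul(Rational(1, 5), Add(Add(4, -4), d)) = Mul(Rational(1, 5), Add(0, d)) = Mul(Rational(1, 5), d))
Function('I')(K, E) = -6 (Function('I')(K, E) = Add(-1, -5) = -6)
j = Rational(-48, 5) (j = Add(Add(Mul(Rational(1, 5), -3), -3), -6) = Add(Add(Rational(-3, 5), -3), -6) = Add(Rational(-18, 5), -6) = Rational(-48, 5) ≈ -9.6000)
Function('o')(a, D) = Add(Mul(Rational(-432, 5), D), Mul(Rational(-432, 5), a)) (Function('o')(a, D) = Mul(9, Mul(Rational(-48, 5), Add(D, a))) = Mul(9, Add(Mul(Rational(-48, 5), D), Mul(Rational(-48, 5), a))) = Add(Mul(Rational(-432, 5), D), Mul(Rational(-432, 5), a)))
Add(-21102, Function('o')(-204, S)) = Add(-21102, Add(Mul(Rational(-432, 5), 46), Mul(Rational(-432, 5), -204))) = Add(-21102, Add(Rational(-19872, 5), Rational(88128, 5))) = Add(-21102, Rational(68256, 5)) = Rational(-37254, 5)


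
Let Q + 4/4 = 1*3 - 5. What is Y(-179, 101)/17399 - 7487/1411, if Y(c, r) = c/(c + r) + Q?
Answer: -10160850019/1914899142 ≈ -5.3062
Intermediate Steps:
Q = -3 (Q = -1 + (1*3 - 5) = -1 + (3 - 5) = -1 - 2 = -3)
Y(c, r) = -3 + c/(c + r) (Y(c, r) = c/(c + r) - 3 = -3 + c/(c + r))
Y(-179, 101)/17399 - 7487/1411 = ((-3*101 - 2*(-179))/(-179 + 101))/17399 - 7487/1411 = ((-303 + 358)/(-78))*(1/17399) - 7487*1/1411 = -1/78*55*(1/17399) - 7487/1411 = -55/78*1/17399 - 7487/1411 = -55/1357122 - 7487/1411 = -10160850019/1914899142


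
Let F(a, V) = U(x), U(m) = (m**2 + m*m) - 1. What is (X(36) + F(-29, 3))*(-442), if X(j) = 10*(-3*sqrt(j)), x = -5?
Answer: 57902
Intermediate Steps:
U(m) = -1 + 2*m**2 (U(m) = (m**2 + m**2) - 1 = 2*m**2 - 1 = -1 + 2*m**2)
F(a, V) = 49 (F(a, V) = -1 + 2*(-5)**2 = -1 + 2*25 = -1 + 50 = 49)
X(j) = -30*sqrt(j)
(X(36) + F(-29, 3))*(-442) = (-30*sqrt(36) + 49)*(-442) = (-30*6 + 49)*(-442) = (-180 + 49)*(-442) = -131*(-442) = 57902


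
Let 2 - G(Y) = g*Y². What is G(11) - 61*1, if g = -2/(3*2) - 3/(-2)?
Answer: -1201/6 ≈ -200.17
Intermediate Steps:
g = 7/6 (g = -2/6 - 3*(-½) = -2*⅙ + 3/2 = -⅓ + 3/2 = 7/6 ≈ 1.1667)
G(Y) = 2 - 7*Y²/6
G(11) - 61*1 = (2 - 7/6*11²) - 61*1 = (2 - 7/6*121) - 61 = (2 - 847/6) - 61 = -835/6 - 61 = -1201/6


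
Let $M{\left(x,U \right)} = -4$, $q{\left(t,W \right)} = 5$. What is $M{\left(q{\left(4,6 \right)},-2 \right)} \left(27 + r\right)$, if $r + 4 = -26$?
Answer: $12$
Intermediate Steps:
$r = -30$ ($r = -4 - 26 = -30$)
$M{\left(q{\left(4,6 \right)},-2 \right)} \left(27 + r\right) = - 4 \left(27 - 30\right) = \left(-4\right) \left(-3\right) = 12$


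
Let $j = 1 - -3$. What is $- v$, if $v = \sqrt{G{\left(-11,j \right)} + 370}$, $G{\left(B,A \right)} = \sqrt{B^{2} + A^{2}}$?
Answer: $- \sqrt{370 + \sqrt{137}} \approx -19.537$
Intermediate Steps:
$j = 4$ ($j = 1 + 3 = 4$)
$G{\left(B,A \right)} = \sqrt{A^{2} + B^{2}}$
$v = \sqrt{370 + \sqrt{137}}$ ($v = \sqrt{\sqrt{4^{2} + \left(-11\right)^{2}} + 370} = \sqrt{\sqrt{16 + 121} + 370} = \sqrt{\sqrt{137} + 370} = \sqrt{370 + \sqrt{137}} \approx 19.537$)
$- v = - \sqrt{370 + \sqrt{137}}$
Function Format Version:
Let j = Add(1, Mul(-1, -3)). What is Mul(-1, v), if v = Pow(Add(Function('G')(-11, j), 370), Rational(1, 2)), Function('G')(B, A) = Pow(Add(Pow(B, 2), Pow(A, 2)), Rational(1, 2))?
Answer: Mul(-1, Pow(Add(370, Pow(137, Rational(1, 2))), Rational(1, 2))) ≈ -19.537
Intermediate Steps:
j = 4 (j = Add(1, 3) = 4)
Function('G')(B, A) = Pow(Add(Pow(A, 2), Pow(B, 2)), Rational(1, 2))
v = Pow(Add(370, Pow(137, Rational(1, 2))), Rational(1, 2)) (v = Pow(Add(Pow(Add(Pow(4, 2), Pow(-11, 2)), Rational(1, 2)), 370), Rational(1, 2)) = Pow(Add(Pow(Add(16, 121), Rational(1, 2)), 370), Rational(1, 2)) = Pow(Add(Pow(137, Rational(1, 2)), 370), Rational(1, 2)) = Pow(Add(370, Pow(137, Rational(1, 2))), Rational(1, 2)) ≈ 19.537)
Mul(-1, v) = Mul(-1, Pow(Add(370, Pow(137, Rational(1, 2))), Rational(1, 2)))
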